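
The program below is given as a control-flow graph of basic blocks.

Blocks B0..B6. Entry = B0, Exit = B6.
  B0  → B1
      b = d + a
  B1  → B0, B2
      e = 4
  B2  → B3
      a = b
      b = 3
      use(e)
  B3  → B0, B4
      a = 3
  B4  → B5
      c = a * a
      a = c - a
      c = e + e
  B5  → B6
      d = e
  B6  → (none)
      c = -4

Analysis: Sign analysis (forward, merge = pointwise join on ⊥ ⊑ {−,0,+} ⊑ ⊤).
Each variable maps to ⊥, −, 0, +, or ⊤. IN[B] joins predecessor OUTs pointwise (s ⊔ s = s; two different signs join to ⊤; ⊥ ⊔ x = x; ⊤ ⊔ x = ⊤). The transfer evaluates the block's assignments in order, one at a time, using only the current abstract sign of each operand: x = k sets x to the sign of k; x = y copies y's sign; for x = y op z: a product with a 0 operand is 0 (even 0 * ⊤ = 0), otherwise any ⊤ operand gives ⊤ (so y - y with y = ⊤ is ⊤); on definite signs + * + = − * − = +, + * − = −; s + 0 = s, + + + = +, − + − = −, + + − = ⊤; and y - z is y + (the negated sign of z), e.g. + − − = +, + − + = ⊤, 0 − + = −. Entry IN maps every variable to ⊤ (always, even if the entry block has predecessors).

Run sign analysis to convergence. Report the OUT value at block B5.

Answer: {a: ⊤, b: +, c: +, d: +, e: +, f: ⊤}

Derivation:
Converged values:
  B0:  IN=(all ⊤)  OUT=(all ⊤)
  B1:  IN=(all ⊤)  OUT={e:+; rest ⊤}
  B2:  IN={e:+; rest ⊤}  OUT={b:+, e:+; rest ⊤}
  B3:  IN={b:+, e:+; rest ⊤}  OUT={a:+, b:+, e:+; rest ⊤}
  B4:  IN={a:+, b:+, e:+; rest ⊤}  OUT={b:+, c:+, e:+; rest ⊤}
  B5:  IN={b:+, c:+, e:+; rest ⊤}  OUT={b:+, c:+, d:+, e:+; rest ⊤}
  B6:  IN={b:+, c:+, d:+, e:+; rest ⊤}  OUT={b:+, c:-, d:+, e:+; rest ⊤}

Merge at B5: IN[B5] = OUT[B4] = {a: ⊤, b: +, c: +, d: ⊤, e: +, f: ⊤}
Applying B5's transfer function to that IN value gives OUT[B5] (row B5 above).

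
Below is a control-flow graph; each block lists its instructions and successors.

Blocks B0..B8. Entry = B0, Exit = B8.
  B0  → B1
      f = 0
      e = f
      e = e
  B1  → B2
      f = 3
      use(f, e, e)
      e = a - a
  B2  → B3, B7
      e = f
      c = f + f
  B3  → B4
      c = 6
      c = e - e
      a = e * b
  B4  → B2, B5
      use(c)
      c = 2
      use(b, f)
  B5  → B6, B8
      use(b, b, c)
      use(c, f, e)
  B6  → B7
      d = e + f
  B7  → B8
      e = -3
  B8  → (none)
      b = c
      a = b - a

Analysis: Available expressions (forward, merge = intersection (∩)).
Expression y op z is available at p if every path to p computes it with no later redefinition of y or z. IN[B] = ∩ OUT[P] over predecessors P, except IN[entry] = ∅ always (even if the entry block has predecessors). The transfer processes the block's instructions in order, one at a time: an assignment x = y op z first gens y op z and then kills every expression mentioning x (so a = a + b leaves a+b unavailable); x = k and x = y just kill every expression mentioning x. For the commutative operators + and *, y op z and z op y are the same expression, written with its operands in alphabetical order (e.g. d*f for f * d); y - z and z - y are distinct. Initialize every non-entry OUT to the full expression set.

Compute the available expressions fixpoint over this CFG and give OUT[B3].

Answer: {b*e, e-e, f+f}

Working:
Per-block solution:
  B0:   IN={}   OUT={}
  B1:   IN={}   OUT={a-a}
  B2:   IN={}   OUT={f+f}
  B3:   IN={f+f}   OUT={b*e, e-e, f+f}
  B4:   IN={b*e, e-e, f+f}   OUT={b*e, e-e, f+f}
  B5:   IN={b*e, e-e, f+f}   OUT={b*e, e-e, f+f}
  B6:   IN={b*e, e-e, f+f}   OUT={b*e, e+f, e-e, f+f}
  B7:   IN={f+f}   OUT={f+f}
  B8:   IN={f+f}   OUT={f+f}

Merge at B3: IN[B3] = OUT[B2] = {f+f}
Applying B3's transfer function to that IN value gives OUT[B3] (row B3 above).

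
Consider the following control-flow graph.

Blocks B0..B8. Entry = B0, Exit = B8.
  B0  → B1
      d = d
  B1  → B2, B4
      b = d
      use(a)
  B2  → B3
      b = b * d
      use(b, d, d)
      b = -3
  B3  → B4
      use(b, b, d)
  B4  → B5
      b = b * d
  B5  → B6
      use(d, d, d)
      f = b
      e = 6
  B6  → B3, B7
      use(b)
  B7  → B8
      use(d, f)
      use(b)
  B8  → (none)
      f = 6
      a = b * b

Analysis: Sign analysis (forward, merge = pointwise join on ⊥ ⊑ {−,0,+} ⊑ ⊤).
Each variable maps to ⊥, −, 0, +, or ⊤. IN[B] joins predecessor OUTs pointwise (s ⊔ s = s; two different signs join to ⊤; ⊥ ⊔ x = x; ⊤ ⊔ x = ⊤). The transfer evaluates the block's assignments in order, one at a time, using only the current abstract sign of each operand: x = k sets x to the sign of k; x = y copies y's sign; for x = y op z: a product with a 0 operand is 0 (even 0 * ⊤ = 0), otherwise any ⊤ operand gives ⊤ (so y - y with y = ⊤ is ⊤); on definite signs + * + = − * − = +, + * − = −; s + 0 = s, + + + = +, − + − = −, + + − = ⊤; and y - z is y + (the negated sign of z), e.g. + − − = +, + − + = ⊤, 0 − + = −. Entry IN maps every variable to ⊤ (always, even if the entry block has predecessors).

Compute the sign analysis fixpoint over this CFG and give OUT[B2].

Answer: {a: ⊤, b: -, c: ⊤, d: ⊤, e: ⊤, f: ⊤}

Trace:
Per-block solution:
  B0:   IN=(all ⊤)   OUT=(all ⊤)
  B1:   IN=(all ⊤)   OUT=(all ⊤)
  B2:   IN=(all ⊤)   OUT={b:-; rest ⊤}
  B3:   IN=(all ⊤)   OUT=(all ⊤)
  B4:   IN=(all ⊤)   OUT=(all ⊤)
  B5:   IN=(all ⊤)   OUT={e:+; rest ⊤}
  B6:   IN={e:+; rest ⊤}   OUT={e:+; rest ⊤}
  B7:   IN={e:+; rest ⊤}   OUT={e:+; rest ⊤}
  B8:   IN={e:+; rest ⊤}   OUT={e:+, f:+; rest ⊤}

Merge at B2: IN[B2] = OUT[B1] = {a: ⊤, b: ⊤, c: ⊤, d: ⊤, e: ⊤, f: ⊤}
Applying B2's transfer function to that IN value gives OUT[B2] (row B2 above).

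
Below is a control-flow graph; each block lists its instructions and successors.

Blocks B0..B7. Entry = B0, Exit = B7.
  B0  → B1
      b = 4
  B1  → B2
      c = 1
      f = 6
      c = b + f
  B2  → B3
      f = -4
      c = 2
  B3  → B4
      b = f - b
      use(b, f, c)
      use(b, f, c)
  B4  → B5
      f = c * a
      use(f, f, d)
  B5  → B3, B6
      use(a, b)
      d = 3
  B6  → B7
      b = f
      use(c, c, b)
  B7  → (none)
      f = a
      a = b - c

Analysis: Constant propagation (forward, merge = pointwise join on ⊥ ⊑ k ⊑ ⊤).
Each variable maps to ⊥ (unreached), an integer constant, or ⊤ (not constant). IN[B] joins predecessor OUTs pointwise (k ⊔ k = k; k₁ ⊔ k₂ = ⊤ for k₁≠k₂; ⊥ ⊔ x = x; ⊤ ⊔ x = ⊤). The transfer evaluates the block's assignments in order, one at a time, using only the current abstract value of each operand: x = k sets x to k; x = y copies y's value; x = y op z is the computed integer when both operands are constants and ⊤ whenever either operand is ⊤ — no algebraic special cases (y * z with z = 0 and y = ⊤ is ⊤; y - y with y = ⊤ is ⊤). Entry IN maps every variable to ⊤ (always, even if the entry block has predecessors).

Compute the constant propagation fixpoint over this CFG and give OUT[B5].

Answer: {a: ⊤, b: ⊤, c: 2, d: 3, e: ⊤, f: ⊤}

Working:
Converged values:
  B0: | IN=(all ⊤) | OUT={b:4; rest ⊤}
  B1: | IN={b:4; rest ⊤} | OUT={b:4, c:10, f:6; rest ⊤}
  B2: | IN={b:4, c:10, f:6; rest ⊤} | OUT={b:4, c:2, f:-4; rest ⊤}
  B3: | IN={c:2; rest ⊤} | OUT={c:2; rest ⊤}
  B4: | IN={c:2; rest ⊤} | OUT={c:2; rest ⊤}
  B5: | IN={c:2; rest ⊤} | OUT={c:2, d:3; rest ⊤}
  B6: | IN={c:2, d:3; rest ⊤} | OUT={c:2, d:3; rest ⊤}
  B7: | IN={c:2, d:3; rest ⊤} | OUT={c:2, d:3; rest ⊤}

Merge at B5: IN[B5] = OUT[B4] = {a: ⊤, b: ⊤, c: 2, d: ⊤, e: ⊤, f: ⊤}
Applying B5's transfer function to that IN value gives OUT[B5] (row B5 above).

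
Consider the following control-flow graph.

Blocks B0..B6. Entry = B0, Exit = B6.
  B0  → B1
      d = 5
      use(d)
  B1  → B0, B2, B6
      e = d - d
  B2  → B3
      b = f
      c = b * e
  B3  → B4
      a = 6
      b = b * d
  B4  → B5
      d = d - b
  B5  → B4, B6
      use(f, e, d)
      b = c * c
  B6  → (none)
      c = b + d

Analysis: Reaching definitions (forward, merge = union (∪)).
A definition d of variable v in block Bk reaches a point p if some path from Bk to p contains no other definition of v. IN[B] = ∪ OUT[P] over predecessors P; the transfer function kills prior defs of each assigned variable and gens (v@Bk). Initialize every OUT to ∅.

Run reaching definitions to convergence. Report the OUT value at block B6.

Answer: {a@B3, b@B5, c@B6, d@B0, d@B4, e@B1}

Working:
Fixpoint table:
  B0:   IN={d@B0, e@B1}   OUT={d@B0, e@B1}
  B1:   IN={d@B0, e@B1}   OUT={d@B0, e@B1}
  B2:   IN={d@B0, e@B1}   OUT={b@B2, c@B2, d@B0, e@B1}
  B3:   IN={b@B2, c@B2, d@B0, e@B1}   OUT={a@B3, b@B3, c@B2, d@B0, e@B1}
  B4:   IN={a@B3, b@B3, b@B5, c@B2, d@B0, d@B4, e@B1}   OUT={a@B3, b@B3, b@B5, c@B2, d@B4, e@B1}
  B5:   IN={a@B3, b@B3, b@B5, c@B2, d@B4, e@B1}   OUT={a@B3, b@B5, c@B2, d@B4, e@B1}
  B6:   IN={a@B3, b@B5, c@B2, d@B0, d@B4, e@B1}   OUT={a@B3, b@B5, c@B6, d@B0, d@B4, e@B1}

Merge at B6: IN[B6] = OUT[B1] ⊔ OUT[B5] = {a@B3, b@B5, c@B2, d@B0, d@B4, e@B1}
Applying B6's transfer function to that IN value gives OUT[B6] (row B6 above).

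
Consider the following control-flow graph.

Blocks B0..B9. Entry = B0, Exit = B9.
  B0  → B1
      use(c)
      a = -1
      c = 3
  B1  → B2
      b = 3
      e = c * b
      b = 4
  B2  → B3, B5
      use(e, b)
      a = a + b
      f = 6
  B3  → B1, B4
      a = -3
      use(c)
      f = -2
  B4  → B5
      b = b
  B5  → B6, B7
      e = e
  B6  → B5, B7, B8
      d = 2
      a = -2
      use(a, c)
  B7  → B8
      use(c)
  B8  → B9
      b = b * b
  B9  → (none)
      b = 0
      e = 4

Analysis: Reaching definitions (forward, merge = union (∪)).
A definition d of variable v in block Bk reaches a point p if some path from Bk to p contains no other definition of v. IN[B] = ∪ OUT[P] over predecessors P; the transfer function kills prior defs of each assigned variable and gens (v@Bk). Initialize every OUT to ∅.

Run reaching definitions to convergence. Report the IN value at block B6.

Answer: {a@B2, a@B3, a@B6, b@B1, b@B4, c@B0, d@B6, e@B5, f@B2, f@B3}

Trace:
Fixpoint table:
  B0: | IN={} | OUT={a@B0, c@B0}
  B1: | IN={a@B0, a@B3, b@B1, c@B0, e@B1, f@B3} | OUT={a@B0, a@B3, b@B1, c@B0, e@B1, f@B3}
  B2: | IN={a@B0, a@B3, b@B1, c@B0, e@B1, f@B3} | OUT={a@B2, b@B1, c@B0, e@B1, f@B2}
  B3: | IN={a@B2, b@B1, c@B0, e@B1, f@B2} | OUT={a@B3, b@B1, c@B0, e@B1, f@B3}
  B4: | IN={a@B3, b@B1, c@B0, e@B1, f@B3} | OUT={a@B3, b@B4, c@B0, e@B1, f@B3}
  B5: | IN={a@B2, a@B3, a@B6, b@B1, b@B4, c@B0, d@B6, e@B1, e@B5, f@B2, f@B3} | OUT={a@B2, a@B3, a@B6, b@B1, b@B4, c@B0, d@B6, e@B5, f@B2, f@B3}
  B6: | IN={a@B2, a@B3, a@B6, b@B1, b@B4, c@B0, d@B6, e@B5, f@B2, f@B3} | OUT={a@B6, b@B1, b@B4, c@B0, d@B6, e@B5, f@B2, f@B3}
  B7: | IN={a@B2, a@B3, a@B6, b@B1, b@B4, c@B0, d@B6, e@B5, f@B2, f@B3} | OUT={a@B2, a@B3, a@B6, b@B1, b@B4, c@B0, d@B6, e@B5, f@B2, f@B3}
  B8: | IN={a@B2, a@B3, a@B6, b@B1, b@B4, c@B0, d@B6, e@B5, f@B2, f@B3} | OUT={a@B2, a@B3, a@B6, b@B8, c@B0, d@B6, e@B5, f@B2, f@B3}
  B9: | IN={a@B2, a@B3, a@B6, b@B8, c@B0, d@B6, e@B5, f@B2, f@B3} | OUT={a@B2, a@B3, a@B6, b@B9, c@B0, d@B6, e@B9, f@B2, f@B3}

Merge at B6: IN[B6] = OUT[B5] = {a@B2, a@B3, a@B6, b@B1, b@B4, c@B0, d@B6, e@B5, f@B2, f@B3}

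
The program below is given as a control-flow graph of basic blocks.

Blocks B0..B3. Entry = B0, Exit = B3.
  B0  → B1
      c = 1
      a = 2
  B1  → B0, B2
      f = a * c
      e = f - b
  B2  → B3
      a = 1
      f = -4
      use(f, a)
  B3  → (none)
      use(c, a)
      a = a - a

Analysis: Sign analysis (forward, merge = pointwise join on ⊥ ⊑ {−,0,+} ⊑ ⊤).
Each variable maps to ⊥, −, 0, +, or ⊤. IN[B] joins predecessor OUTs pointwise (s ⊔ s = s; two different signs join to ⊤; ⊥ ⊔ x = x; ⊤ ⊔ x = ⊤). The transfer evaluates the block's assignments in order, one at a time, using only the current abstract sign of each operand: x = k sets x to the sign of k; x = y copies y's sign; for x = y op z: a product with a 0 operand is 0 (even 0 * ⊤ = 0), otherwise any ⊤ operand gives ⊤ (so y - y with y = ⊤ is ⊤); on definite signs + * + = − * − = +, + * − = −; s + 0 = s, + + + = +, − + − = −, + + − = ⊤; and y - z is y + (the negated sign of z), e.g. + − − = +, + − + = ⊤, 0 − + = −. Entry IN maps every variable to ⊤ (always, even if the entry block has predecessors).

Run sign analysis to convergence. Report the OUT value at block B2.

Answer: {a: +, b: ⊤, c: +, d: ⊤, e: ⊤, f: -}

Derivation:
Fixpoint table:
  B0:   IN=(all ⊤)   OUT={a:+, c:+; rest ⊤}
  B1:   IN={a:+, c:+; rest ⊤}   OUT={a:+, c:+, f:+; rest ⊤}
  B2:   IN={a:+, c:+, f:+; rest ⊤}   OUT={a:+, c:+, f:-; rest ⊤}
  B3:   IN={a:+, c:+, f:-; rest ⊤}   OUT={c:+, f:-; rest ⊤}

Merge at B2: IN[B2] = OUT[B1] = {a: +, b: ⊤, c: +, d: ⊤, e: ⊤, f: +}
Applying B2's transfer function to that IN value gives OUT[B2] (row B2 above).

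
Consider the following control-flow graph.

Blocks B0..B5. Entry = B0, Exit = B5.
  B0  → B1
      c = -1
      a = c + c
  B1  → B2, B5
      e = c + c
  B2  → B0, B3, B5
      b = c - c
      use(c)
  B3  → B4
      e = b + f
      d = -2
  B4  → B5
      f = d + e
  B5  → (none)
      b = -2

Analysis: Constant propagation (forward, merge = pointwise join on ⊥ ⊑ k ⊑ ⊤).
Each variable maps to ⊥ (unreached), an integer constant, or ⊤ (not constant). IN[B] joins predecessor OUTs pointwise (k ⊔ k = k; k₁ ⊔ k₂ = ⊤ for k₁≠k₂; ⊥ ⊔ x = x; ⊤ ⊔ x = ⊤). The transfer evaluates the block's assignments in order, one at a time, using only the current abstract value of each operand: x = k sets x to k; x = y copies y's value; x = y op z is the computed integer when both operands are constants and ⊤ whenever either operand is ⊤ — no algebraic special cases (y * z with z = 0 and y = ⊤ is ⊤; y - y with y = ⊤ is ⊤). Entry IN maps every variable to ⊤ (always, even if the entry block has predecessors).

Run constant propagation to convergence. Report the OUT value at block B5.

Answer: {a: -2, b: -2, c: -1, d: ⊤, e: ⊤, f: ⊤}

Working:
Per-block solution:
  B0:  IN=(all ⊤)  OUT={a:-2, c:-1; rest ⊤}
  B1:  IN={a:-2, c:-1; rest ⊤}  OUT={a:-2, c:-1, e:-2; rest ⊤}
  B2:  IN={a:-2, c:-1, e:-2; rest ⊤}  OUT={a:-2, b:0, c:-1, e:-2; rest ⊤}
  B3:  IN={a:-2, b:0, c:-1, e:-2; rest ⊤}  OUT={a:-2, b:0, c:-1, d:-2; rest ⊤}
  B4:  IN={a:-2, b:0, c:-1, d:-2; rest ⊤}  OUT={a:-2, b:0, c:-1, d:-2; rest ⊤}
  B5:  IN={a:-2, c:-1; rest ⊤}  OUT={a:-2, b:-2, c:-1; rest ⊤}

Merge at B5: IN[B5] = OUT[B1] ⊔ OUT[B2] ⊔ OUT[B4] = {a: -2, b: ⊤, c: -1, d: ⊤, e: ⊤, f: ⊤}
Applying B5's transfer function to that IN value gives OUT[B5] (row B5 above).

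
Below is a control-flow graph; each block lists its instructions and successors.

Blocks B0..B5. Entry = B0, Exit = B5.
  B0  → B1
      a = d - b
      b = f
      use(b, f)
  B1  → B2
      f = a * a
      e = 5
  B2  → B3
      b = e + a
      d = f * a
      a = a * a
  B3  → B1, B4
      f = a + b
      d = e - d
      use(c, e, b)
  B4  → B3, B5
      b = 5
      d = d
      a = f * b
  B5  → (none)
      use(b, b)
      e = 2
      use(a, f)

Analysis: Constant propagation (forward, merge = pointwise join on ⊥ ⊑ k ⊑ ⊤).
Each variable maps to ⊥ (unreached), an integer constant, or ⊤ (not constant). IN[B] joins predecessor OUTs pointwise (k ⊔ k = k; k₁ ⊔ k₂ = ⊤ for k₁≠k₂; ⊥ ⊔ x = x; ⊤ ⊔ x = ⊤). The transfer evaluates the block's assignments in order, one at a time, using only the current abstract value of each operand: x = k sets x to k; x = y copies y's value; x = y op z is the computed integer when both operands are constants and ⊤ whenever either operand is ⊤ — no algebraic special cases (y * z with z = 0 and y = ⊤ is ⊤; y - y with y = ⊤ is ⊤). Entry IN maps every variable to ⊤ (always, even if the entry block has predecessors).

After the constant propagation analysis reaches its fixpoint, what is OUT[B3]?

Answer: {a: ⊤, b: ⊤, c: ⊤, d: ⊤, e: 5, f: ⊤}

Working:
Fixpoint table:
  B0:  IN=(all ⊤)  OUT=(all ⊤)
  B1:  IN=(all ⊤)  OUT={e:5; rest ⊤}
  B2:  IN={e:5; rest ⊤}  OUT={e:5; rest ⊤}
  B3:  IN={e:5; rest ⊤}  OUT={e:5; rest ⊤}
  B4:  IN={e:5; rest ⊤}  OUT={b:5, e:5; rest ⊤}
  B5:  IN={b:5, e:5; rest ⊤}  OUT={b:5, e:2; rest ⊤}

Merge at B3: IN[B3] = OUT[B2] ⊔ OUT[B4] = {a: ⊤, b: ⊤, c: ⊤, d: ⊤, e: 5, f: ⊤}
Applying B3's transfer function to that IN value gives OUT[B3] (row B3 above).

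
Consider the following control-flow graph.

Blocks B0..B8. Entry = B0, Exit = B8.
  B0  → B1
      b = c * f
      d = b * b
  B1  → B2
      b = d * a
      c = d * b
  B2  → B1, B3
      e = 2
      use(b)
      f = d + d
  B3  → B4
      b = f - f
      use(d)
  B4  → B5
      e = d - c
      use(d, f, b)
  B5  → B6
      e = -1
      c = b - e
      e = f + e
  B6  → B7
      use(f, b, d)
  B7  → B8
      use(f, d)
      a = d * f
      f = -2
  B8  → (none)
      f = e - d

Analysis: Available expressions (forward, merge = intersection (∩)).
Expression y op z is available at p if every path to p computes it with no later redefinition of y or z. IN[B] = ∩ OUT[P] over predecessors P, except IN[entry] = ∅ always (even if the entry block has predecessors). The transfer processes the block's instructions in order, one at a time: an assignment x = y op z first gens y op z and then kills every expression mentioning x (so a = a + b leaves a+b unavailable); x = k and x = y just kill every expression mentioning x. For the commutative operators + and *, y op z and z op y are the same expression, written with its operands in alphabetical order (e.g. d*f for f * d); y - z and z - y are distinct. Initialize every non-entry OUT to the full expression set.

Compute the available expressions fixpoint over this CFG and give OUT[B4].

Answer: {a*d, d+d, d-c, f-f}

Derivation:
Converged values:
  B0:   IN={}   OUT={b*b, c*f}
  B1:   IN={}   OUT={a*d, b*d}
  B2:   IN={a*d, b*d}   OUT={a*d, b*d, d+d}
  B3:   IN={a*d, b*d, d+d}   OUT={a*d, d+d, f-f}
  B4:   IN={a*d, d+d, f-f}   OUT={a*d, d+d, d-c, f-f}
  B5:   IN={a*d, d+d, d-c, f-f}   OUT={a*d, d+d, f-f}
  B6:   IN={a*d, d+d, f-f}   OUT={a*d, d+d, f-f}
  B7:   IN={a*d, d+d, f-f}   OUT={d+d}
  B8:   IN={d+d}   OUT={d+d, e-d}

Merge at B4: IN[B4] = OUT[B3] = {a*d, d+d, f-f}
Applying B4's transfer function to that IN value gives OUT[B4] (row B4 above).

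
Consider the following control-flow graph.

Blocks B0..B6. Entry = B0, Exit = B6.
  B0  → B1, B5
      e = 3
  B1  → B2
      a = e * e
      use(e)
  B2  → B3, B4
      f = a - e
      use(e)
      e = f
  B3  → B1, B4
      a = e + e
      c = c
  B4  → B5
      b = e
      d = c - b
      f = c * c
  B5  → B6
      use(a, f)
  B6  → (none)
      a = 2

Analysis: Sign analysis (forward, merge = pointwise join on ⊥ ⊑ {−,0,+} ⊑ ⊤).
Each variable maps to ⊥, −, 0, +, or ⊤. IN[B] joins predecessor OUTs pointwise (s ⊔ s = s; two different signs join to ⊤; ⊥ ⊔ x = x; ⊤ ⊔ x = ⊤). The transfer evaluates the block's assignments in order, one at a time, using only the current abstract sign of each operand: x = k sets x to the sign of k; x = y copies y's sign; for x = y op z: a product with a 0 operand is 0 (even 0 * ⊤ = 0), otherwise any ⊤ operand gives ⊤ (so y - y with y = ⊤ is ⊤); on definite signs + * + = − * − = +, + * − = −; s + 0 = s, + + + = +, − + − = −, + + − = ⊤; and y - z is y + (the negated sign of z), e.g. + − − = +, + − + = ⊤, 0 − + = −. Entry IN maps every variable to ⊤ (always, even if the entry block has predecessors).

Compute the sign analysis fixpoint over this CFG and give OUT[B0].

Answer: {a: ⊤, b: ⊤, c: ⊤, d: ⊤, e: +, f: ⊤}

Derivation:
Fixpoint table:
  B0: | IN=(all ⊤) | OUT={e:+; rest ⊤}
  B1: | IN=(all ⊤) | OUT=(all ⊤)
  B2: | IN=(all ⊤) | OUT=(all ⊤)
  B3: | IN=(all ⊤) | OUT=(all ⊤)
  B4: | IN=(all ⊤) | OUT=(all ⊤)
  B5: | IN=(all ⊤) | OUT=(all ⊤)
  B6: | IN=(all ⊤) | OUT={a:+; rest ⊤}

B0 is the boundary node: IN[B0] = {a: ⊤, b: ⊤, c: ⊤, d: ⊤, e: ⊤, f: ⊤}
Applying B0's transfer function to that IN value gives OUT[B0] (row B0 above).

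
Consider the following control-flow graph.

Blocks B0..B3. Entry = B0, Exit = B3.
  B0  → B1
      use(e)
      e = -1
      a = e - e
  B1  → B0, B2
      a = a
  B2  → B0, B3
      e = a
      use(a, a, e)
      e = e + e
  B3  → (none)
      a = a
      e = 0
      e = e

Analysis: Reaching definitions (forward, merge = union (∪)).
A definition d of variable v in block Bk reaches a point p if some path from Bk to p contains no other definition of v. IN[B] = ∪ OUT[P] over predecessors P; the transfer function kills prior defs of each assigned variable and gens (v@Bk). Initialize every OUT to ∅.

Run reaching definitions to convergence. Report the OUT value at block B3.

Fixpoint table:
  B0:  IN={a@B1, e@B0, e@B2}  OUT={a@B0, e@B0}
  B1:  IN={a@B0, e@B0}  OUT={a@B1, e@B0}
  B2:  IN={a@B1, e@B0}  OUT={a@B1, e@B2}
  B3:  IN={a@B1, e@B2}  OUT={a@B3, e@B3}

Merge at B3: IN[B3] = OUT[B2] = {a@B1, e@B2}
Applying B3's transfer function to that IN value gives OUT[B3] (row B3 above).

Answer: {a@B3, e@B3}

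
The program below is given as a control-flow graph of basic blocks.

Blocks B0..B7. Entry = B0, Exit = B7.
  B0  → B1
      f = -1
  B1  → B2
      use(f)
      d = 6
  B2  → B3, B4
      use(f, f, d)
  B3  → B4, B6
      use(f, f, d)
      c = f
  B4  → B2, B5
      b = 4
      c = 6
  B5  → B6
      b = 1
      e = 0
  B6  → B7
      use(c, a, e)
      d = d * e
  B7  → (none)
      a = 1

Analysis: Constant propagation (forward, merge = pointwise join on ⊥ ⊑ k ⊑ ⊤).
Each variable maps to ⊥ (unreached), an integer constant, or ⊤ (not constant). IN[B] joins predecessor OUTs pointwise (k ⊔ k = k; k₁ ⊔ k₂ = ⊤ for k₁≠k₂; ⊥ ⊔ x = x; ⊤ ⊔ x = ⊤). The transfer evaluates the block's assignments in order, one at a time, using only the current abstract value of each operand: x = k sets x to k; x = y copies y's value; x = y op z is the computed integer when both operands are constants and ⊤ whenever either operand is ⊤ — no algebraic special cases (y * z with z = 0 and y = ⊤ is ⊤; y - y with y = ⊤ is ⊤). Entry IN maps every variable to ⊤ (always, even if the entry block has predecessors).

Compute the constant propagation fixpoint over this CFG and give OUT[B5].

Fixpoint table:
  B0:   IN=(all ⊤)   OUT={f:-1; rest ⊤}
  B1:   IN={f:-1; rest ⊤}   OUT={d:6, f:-1; rest ⊤}
  B2:   IN={d:6, f:-1; rest ⊤}   OUT={d:6, f:-1; rest ⊤}
  B3:   IN={d:6, f:-1; rest ⊤}   OUT={c:-1, d:6, f:-1; rest ⊤}
  B4:   IN={d:6, f:-1; rest ⊤}   OUT={b:4, c:6, d:6, f:-1; rest ⊤}
  B5:   IN={b:4, c:6, d:6, f:-1; rest ⊤}   OUT={b:1, c:6, d:6, e:0, f:-1; rest ⊤}
  B6:   IN={d:6, f:-1; rest ⊤}   OUT={f:-1; rest ⊤}
  B7:   IN={f:-1; rest ⊤}   OUT={a:1, f:-1; rest ⊤}

Merge at B5: IN[B5] = OUT[B4] = {a: ⊤, b: 4, c: 6, d: 6, e: ⊤, f: -1}
Applying B5's transfer function to that IN value gives OUT[B5] (row B5 above).

Answer: {a: ⊤, b: 1, c: 6, d: 6, e: 0, f: -1}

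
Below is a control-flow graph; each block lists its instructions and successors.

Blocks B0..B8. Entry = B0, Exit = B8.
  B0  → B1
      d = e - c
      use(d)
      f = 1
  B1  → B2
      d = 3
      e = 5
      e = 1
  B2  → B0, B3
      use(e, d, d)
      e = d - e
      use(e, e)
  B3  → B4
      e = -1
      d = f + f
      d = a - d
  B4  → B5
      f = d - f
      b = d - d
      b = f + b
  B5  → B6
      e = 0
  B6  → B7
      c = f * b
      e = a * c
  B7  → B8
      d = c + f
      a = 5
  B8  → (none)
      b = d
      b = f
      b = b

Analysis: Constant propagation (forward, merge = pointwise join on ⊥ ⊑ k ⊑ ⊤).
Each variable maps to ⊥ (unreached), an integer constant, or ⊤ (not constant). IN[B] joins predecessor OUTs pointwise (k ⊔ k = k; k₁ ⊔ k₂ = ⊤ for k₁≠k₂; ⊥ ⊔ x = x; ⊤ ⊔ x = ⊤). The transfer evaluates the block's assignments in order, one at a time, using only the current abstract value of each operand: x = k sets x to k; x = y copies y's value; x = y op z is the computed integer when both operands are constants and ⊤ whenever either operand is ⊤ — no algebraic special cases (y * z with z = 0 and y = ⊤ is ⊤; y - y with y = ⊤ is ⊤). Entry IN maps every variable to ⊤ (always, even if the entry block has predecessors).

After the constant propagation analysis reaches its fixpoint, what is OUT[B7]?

Answer: {a: 5, b: ⊤, c: ⊤, d: ⊤, e: ⊤, f: ⊤}

Derivation:
Per-block solution:
  B0:   IN=(all ⊤)   OUT={f:1; rest ⊤}
  B1:   IN={f:1; rest ⊤}   OUT={d:3, e:1, f:1; rest ⊤}
  B2:   IN={d:3, e:1, f:1; rest ⊤}   OUT={d:3, e:2, f:1; rest ⊤}
  B3:   IN={d:3, e:2, f:1; rest ⊤}   OUT={e:-1, f:1; rest ⊤}
  B4:   IN={e:-1, f:1; rest ⊤}   OUT={e:-1; rest ⊤}
  B5:   IN={e:-1; rest ⊤}   OUT={e:0; rest ⊤}
  B6:   IN={e:0; rest ⊤}   OUT=(all ⊤)
  B7:   IN=(all ⊤)   OUT={a:5; rest ⊤}
  B8:   IN={a:5; rest ⊤}   OUT={a:5; rest ⊤}

Merge at B7: IN[B7] = OUT[B6] = {a: ⊤, b: ⊤, c: ⊤, d: ⊤, e: ⊤, f: ⊤}
Applying B7's transfer function to that IN value gives OUT[B7] (row B7 above).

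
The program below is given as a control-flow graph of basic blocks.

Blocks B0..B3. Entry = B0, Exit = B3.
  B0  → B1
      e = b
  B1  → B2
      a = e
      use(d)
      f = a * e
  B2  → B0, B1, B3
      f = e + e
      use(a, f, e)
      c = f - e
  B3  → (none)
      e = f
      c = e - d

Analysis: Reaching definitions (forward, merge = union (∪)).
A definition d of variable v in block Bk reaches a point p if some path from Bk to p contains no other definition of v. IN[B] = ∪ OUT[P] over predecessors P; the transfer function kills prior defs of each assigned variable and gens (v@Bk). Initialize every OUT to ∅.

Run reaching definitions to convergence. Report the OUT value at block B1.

Fixpoint table:
  B0: | IN={a@B1, c@B2, e@B0, f@B2} | OUT={a@B1, c@B2, e@B0, f@B2}
  B1: | IN={a@B1, c@B2, e@B0, f@B2} | OUT={a@B1, c@B2, e@B0, f@B1}
  B2: | IN={a@B1, c@B2, e@B0, f@B1} | OUT={a@B1, c@B2, e@B0, f@B2}
  B3: | IN={a@B1, c@B2, e@B0, f@B2} | OUT={a@B1, c@B3, e@B3, f@B2}

Merge at B1: IN[B1] = OUT[B0] ⊔ OUT[B2] = {a@B1, c@B2, e@B0, f@B2}
Applying B1's transfer function to that IN value gives OUT[B1] (row B1 above).

Answer: {a@B1, c@B2, e@B0, f@B1}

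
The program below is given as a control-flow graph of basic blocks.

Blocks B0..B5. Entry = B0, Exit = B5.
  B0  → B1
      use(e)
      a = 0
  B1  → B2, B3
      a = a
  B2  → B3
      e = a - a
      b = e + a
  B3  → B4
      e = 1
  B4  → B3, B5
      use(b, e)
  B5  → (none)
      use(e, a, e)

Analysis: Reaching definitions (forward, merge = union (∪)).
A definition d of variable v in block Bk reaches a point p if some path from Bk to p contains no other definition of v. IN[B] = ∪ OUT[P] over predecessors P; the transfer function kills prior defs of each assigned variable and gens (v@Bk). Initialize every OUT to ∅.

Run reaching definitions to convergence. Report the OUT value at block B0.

Converged values:
  B0: | IN={} | OUT={a@B0}
  B1: | IN={a@B0} | OUT={a@B1}
  B2: | IN={a@B1} | OUT={a@B1, b@B2, e@B2}
  B3: | IN={a@B1, b@B2, e@B2, e@B3} | OUT={a@B1, b@B2, e@B3}
  B4: | IN={a@B1, b@B2, e@B3} | OUT={a@B1, b@B2, e@B3}
  B5: | IN={a@B1, b@B2, e@B3} | OUT={a@B1, b@B2, e@B3}

B0 is the boundary node: IN[B0] = {}
Applying B0's transfer function to that IN value gives OUT[B0] (row B0 above).

Answer: {a@B0}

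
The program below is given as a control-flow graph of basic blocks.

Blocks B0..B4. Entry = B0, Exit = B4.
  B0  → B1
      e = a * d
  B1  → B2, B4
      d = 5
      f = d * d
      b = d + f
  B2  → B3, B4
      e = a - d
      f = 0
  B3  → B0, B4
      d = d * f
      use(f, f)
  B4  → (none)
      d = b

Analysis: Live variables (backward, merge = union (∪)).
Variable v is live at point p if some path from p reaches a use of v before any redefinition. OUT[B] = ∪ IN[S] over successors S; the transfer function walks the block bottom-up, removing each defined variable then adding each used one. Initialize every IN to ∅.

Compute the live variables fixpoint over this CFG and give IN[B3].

Answer: {a, b, d, f}

Working:
Per-block solution:
  B0:   IN={a, d}   OUT={a}
  B1:   IN={a}   OUT={a, b, d}
  B2:   IN={a, b, d}   OUT={a, b, d, f}
  B3:   IN={a, b, d, f}   OUT={a, b, d}
  B4:   IN={b}   OUT={}

Merge at B3: OUT[B3] = IN[B0] ⊔ IN[B4] = {a, b, d}
Applying B3's transfer function to that OUT value gives IN[B3] (row B3 above).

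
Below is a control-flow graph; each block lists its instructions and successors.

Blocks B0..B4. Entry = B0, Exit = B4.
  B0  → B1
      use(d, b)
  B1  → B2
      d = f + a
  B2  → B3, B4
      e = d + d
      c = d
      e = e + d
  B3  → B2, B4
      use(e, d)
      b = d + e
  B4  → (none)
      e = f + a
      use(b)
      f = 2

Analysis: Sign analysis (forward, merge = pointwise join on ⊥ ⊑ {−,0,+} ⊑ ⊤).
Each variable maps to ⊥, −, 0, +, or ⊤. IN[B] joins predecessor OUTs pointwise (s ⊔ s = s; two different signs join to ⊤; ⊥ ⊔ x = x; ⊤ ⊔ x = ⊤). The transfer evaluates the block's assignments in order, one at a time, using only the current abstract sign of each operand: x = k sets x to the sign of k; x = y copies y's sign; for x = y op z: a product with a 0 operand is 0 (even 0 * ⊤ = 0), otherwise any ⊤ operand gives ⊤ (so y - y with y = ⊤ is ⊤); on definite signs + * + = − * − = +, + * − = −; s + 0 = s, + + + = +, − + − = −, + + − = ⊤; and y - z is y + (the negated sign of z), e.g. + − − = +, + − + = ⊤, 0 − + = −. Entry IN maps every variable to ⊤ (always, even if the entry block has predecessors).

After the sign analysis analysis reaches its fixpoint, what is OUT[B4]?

Fixpoint table:
  B0:   IN=(all ⊤)   OUT=(all ⊤)
  B1:   IN=(all ⊤)   OUT=(all ⊤)
  B2:   IN=(all ⊤)   OUT=(all ⊤)
  B3:   IN=(all ⊤)   OUT=(all ⊤)
  B4:   IN=(all ⊤)   OUT={f:+; rest ⊤}

Merge at B4: IN[B4] = OUT[B2] ⊔ OUT[B3] = {a: ⊤, b: ⊤, c: ⊤, d: ⊤, e: ⊤, f: ⊤}
Applying B4's transfer function to that IN value gives OUT[B4] (row B4 above).

Answer: {a: ⊤, b: ⊤, c: ⊤, d: ⊤, e: ⊤, f: +}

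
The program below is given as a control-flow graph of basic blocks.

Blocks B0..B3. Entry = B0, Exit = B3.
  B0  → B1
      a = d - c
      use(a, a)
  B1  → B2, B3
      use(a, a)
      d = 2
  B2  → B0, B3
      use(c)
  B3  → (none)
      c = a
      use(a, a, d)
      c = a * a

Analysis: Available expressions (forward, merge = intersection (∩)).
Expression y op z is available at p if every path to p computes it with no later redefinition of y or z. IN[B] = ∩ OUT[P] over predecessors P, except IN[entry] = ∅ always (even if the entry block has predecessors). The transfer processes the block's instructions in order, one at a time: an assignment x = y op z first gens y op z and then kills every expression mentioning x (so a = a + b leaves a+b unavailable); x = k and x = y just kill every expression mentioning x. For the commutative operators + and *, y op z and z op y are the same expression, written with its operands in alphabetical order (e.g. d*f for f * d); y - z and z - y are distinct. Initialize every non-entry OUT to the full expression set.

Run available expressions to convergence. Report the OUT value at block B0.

Per-block solution:
  B0:  IN={}  OUT={d-c}
  B1:  IN={d-c}  OUT={}
  B2:  IN={}  OUT={}
  B3:  IN={}  OUT={a*a}

Merge at B0 (entry node, so the boundary value {} is joined with the incoming edge(s)): IN[B0] = {} ∩ OUT[B2] = {}
Applying B0's transfer function to that IN value gives OUT[B0] (row B0 above).

Answer: {d-c}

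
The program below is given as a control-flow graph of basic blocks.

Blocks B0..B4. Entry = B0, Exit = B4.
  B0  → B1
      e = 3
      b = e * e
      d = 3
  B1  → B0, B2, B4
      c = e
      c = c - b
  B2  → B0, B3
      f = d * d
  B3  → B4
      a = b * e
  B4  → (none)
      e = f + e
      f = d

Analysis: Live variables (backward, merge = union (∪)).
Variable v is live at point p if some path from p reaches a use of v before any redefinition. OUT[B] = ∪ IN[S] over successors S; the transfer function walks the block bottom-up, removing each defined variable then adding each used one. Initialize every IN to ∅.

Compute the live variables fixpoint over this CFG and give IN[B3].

Answer: {b, d, e, f}

Working:
Converged values:
  B0:   IN={f}   OUT={b, d, e, f}
  B1:   IN={b, d, e, f}   OUT={b, d, e, f}
  B2:   IN={b, d, e}   OUT={b, d, e, f}
  B3:   IN={b, d, e, f}   OUT={d, e, f}
  B4:   IN={d, e, f}   OUT={}

Merge at B3: OUT[B3] = IN[B4] = {d, e, f}
Applying B3's transfer function to that OUT value gives IN[B3] (row B3 above).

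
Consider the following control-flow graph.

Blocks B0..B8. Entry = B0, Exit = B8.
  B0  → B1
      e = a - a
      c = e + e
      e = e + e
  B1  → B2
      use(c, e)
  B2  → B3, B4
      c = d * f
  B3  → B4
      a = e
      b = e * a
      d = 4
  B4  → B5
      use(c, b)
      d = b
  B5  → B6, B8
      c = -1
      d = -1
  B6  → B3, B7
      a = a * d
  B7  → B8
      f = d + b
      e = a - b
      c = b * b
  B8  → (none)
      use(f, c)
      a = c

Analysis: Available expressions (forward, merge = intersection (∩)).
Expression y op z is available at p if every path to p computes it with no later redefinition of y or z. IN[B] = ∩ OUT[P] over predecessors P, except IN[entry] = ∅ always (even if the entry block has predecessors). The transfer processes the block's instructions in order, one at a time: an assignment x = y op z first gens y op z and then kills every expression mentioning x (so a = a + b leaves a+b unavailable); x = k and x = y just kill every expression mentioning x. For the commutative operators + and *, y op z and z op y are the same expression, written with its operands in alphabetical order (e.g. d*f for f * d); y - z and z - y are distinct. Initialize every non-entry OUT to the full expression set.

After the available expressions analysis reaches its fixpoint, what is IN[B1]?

Converged values:
  B0: | IN={} | OUT={a-a}
  B1: | IN={a-a} | OUT={a-a}
  B2: | IN={a-a} | OUT={a-a, d*f}
  B3: | IN={} | OUT={a*e}
  B4: | IN={} | OUT={}
  B5: | IN={} | OUT={}
  B6: | IN={} | OUT={}
  B7: | IN={} | OUT={a-b, b*b, b+d}
  B8: | IN={} | OUT={}

Merge at B1: IN[B1] = OUT[B0] = {a-a}

Answer: {a-a}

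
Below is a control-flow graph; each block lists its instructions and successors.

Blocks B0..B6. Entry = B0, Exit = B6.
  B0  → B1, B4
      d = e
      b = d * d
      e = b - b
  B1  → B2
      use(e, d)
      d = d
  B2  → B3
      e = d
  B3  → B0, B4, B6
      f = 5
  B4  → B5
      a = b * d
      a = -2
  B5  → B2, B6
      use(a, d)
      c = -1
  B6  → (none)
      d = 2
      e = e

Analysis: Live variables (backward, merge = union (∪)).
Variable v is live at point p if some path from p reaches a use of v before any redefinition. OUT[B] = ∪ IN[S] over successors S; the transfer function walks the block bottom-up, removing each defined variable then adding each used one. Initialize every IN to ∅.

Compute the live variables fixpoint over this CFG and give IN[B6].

Converged values:
  B0:   IN={e}   OUT={b, d, e}
  B1:   IN={b, d, e}   OUT={b, d}
  B2:   IN={b, d}   OUT={b, d, e}
  B3:   IN={b, d, e}   OUT={b, d, e}
  B4:   IN={b, d, e}   OUT={a, b, d, e}
  B5:   IN={a, b, d, e}   OUT={b, d, e}
  B6:   IN={e}   OUT={}

B6 is the boundary node: OUT[B6] = {}
Applying B6's transfer function to that OUT value gives IN[B6] (row B6 above).

Answer: {e}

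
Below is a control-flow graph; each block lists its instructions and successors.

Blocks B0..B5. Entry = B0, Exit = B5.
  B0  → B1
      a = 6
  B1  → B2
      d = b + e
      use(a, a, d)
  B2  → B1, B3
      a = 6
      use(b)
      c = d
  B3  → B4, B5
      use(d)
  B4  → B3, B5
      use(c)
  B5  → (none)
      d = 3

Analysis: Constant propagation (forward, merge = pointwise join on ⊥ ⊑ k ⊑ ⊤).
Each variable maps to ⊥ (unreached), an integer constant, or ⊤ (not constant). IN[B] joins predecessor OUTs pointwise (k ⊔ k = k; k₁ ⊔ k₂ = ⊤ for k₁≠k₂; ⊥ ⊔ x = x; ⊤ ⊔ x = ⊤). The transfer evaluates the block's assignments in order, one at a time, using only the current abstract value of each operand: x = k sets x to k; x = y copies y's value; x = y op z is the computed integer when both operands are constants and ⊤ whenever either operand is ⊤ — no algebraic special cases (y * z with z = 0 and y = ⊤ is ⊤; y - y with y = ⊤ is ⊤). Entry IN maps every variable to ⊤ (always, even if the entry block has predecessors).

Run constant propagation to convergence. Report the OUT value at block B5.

Answer: {a: 6, b: ⊤, c: ⊤, d: 3, e: ⊤, f: ⊤}

Trace:
Per-block solution:
  B0:   IN=(all ⊤)   OUT={a:6; rest ⊤}
  B1:   IN={a:6; rest ⊤}   OUT={a:6; rest ⊤}
  B2:   IN={a:6; rest ⊤}   OUT={a:6; rest ⊤}
  B3:   IN={a:6; rest ⊤}   OUT={a:6; rest ⊤}
  B4:   IN={a:6; rest ⊤}   OUT={a:6; rest ⊤}
  B5:   IN={a:6; rest ⊤}   OUT={a:6, d:3; rest ⊤}

Merge at B5: IN[B5] = OUT[B3] ⊔ OUT[B4] = {a: 6, b: ⊤, c: ⊤, d: ⊤, e: ⊤, f: ⊤}
Applying B5's transfer function to that IN value gives OUT[B5] (row B5 above).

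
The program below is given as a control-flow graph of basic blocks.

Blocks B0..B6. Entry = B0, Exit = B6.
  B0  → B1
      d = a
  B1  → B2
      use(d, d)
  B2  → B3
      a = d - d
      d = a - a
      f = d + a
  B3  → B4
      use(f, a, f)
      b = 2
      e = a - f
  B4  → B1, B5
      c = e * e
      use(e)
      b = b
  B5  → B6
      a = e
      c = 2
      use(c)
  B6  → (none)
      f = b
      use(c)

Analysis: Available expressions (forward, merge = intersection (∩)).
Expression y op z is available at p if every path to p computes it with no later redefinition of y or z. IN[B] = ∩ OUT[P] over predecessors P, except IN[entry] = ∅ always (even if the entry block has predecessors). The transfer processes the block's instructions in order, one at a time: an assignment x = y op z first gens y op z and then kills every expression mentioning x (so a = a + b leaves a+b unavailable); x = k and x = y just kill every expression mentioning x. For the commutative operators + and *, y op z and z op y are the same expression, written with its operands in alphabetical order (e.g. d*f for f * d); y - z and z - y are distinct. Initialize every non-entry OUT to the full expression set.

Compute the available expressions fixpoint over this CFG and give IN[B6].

Converged values:
  B0:  IN={}  OUT={}
  B1:  IN={}  OUT={}
  B2:  IN={}  OUT={a+d, a-a}
  B3:  IN={a+d, a-a}  OUT={a+d, a-a, a-f}
  B4:  IN={a+d, a-a, a-f}  OUT={a+d, a-a, a-f, e*e}
  B5:  IN={a+d, a-a, a-f, e*e}  OUT={e*e}
  B6:  IN={e*e}  OUT={e*e}

Merge at B6: IN[B6] = OUT[B5] = {e*e}

Answer: {e*e}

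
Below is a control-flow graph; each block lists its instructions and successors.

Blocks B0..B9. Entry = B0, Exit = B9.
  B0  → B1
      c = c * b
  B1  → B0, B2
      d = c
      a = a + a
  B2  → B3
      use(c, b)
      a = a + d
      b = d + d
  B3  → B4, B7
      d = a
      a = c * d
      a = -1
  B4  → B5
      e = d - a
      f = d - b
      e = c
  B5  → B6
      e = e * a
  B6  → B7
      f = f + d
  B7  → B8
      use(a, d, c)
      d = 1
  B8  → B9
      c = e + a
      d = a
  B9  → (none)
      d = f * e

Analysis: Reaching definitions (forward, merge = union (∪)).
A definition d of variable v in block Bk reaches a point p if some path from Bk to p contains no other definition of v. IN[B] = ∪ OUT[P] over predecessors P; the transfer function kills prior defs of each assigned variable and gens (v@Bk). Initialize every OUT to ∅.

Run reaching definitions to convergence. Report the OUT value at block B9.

Answer: {a@B3, b@B2, c@B8, d@B9, e@B5, f@B6}

Derivation:
Per-block solution:
  B0:  IN={a@B1, c@B0, d@B1}  OUT={a@B1, c@B0, d@B1}
  B1:  IN={a@B1, c@B0, d@B1}  OUT={a@B1, c@B0, d@B1}
  B2:  IN={a@B1, c@B0, d@B1}  OUT={a@B2, b@B2, c@B0, d@B1}
  B3:  IN={a@B2, b@B2, c@B0, d@B1}  OUT={a@B3, b@B2, c@B0, d@B3}
  B4:  IN={a@B3, b@B2, c@B0, d@B3}  OUT={a@B3, b@B2, c@B0, d@B3, e@B4, f@B4}
  B5:  IN={a@B3, b@B2, c@B0, d@B3, e@B4, f@B4}  OUT={a@B3, b@B2, c@B0, d@B3, e@B5, f@B4}
  B6:  IN={a@B3, b@B2, c@B0, d@B3, e@B5, f@B4}  OUT={a@B3, b@B2, c@B0, d@B3, e@B5, f@B6}
  B7:  IN={a@B3, b@B2, c@B0, d@B3, e@B5, f@B6}  OUT={a@B3, b@B2, c@B0, d@B7, e@B5, f@B6}
  B8:  IN={a@B3, b@B2, c@B0, d@B7, e@B5, f@B6}  OUT={a@B3, b@B2, c@B8, d@B8, e@B5, f@B6}
  B9:  IN={a@B3, b@B2, c@B8, d@B8, e@B5, f@B6}  OUT={a@B3, b@B2, c@B8, d@B9, e@B5, f@B6}

Merge at B9: IN[B9] = OUT[B8] = {a@B3, b@B2, c@B8, d@B8, e@B5, f@B6}
Applying B9's transfer function to that IN value gives OUT[B9] (row B9 above).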